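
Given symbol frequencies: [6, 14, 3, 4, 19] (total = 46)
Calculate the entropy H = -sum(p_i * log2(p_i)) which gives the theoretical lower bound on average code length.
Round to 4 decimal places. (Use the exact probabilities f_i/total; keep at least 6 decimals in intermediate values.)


Per-symbol terms -p_i * log2(p_i) with p_i = f_i/46:
  p = 6/46 = 0.130435: log2(p) = -2.938599, -p*log2(p) = 0.383296
  p = 14/46 = 0.304348: log2(p) = -1.716207, -p*log2(p) = 0.522324
  p = 3/46 = 0.065217: log2(p) = -3.938599, -p*log2(p) = 0.256865
  p = 4/46 = 0.086957: log2(p) = -3.523562, -p*log2(p) = 0.306397
  p = 19/46 = 0.413043: log2(p) = -1.275634, -p*log2(p) = 0.526892
H = 0.383296 + 0.522324 + 0.256865 + 0.306397 + 0.526892 = 1.995774

H = 1.9958 bits/symbol


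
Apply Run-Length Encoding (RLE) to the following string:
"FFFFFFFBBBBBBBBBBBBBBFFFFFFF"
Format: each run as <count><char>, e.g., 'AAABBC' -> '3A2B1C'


Scanning runs left to right:
  i=0: run of 'F' x 7 -> '7F'
  i=7: run of 'B' x 14 -> '14B'
  i=21: run of 'F' x 7 -> '7F'

RLE = 7F14B7F


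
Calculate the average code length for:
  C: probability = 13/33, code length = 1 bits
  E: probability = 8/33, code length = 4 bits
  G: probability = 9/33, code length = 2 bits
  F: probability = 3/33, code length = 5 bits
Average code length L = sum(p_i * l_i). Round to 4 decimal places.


Weighted contributions p_i * l_i:
  C: (13/33) * 1 = 13/33
  E: (8/33) * 4 = 32/33
  G: (9/33) * 2 = 18/33
  F: (3/33) * 5 = 15/33
Sum = (13 + 32 + 18 + 15)/33 = 78/33

L = 78/33 = 2.3636 bits/symbol


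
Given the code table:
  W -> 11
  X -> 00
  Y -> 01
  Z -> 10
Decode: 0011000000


Decoding:
00 -> X
11 -> W
00 -> X
00 -> X
00 -> X


Result: XWXXX


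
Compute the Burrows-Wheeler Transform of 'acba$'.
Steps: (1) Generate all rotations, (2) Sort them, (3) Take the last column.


Rotations (sorted):
  0: $acba -> last char: a
  1: a$acb -> last char: b
  2: acba$ -> last char: $
  3: ba$ac -> last char: c
  4: cba$a -> last char: a


BWT = ab$ca


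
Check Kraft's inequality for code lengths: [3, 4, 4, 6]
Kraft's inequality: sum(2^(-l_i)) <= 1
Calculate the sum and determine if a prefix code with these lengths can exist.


Sum = 2^(-3) + 2^(-4) + 2^(-4) + 2^(-6)
    = 0.125 + 0.0625 + 0.0625 + 0.015625
    = 17/64 = 0.265625
Since 0.265625 <= 1, Kraft's inequality IS satisfied.
A prefix code with these lengths CAN exist.

Kraft sum = 0.265625. Satisfied.


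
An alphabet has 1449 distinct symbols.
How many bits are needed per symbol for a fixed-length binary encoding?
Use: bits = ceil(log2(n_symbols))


log2(1449) = 10.5008
Bracket: 2^10 = 1024 < 1449 <= 2^11 = 2048
So ceil(log2(1449)) = 11

bits = ceil(log2(1449)) = ceil(10.5008) = 11 bits


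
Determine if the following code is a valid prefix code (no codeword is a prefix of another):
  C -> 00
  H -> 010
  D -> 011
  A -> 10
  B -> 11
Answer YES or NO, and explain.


Checking each pair (does one codeword prefix another?):
  C='00' vs H='010': no prefix
  C='00' vs D='011': no prefix
  C='00' vs A='10': no prefix
  C='00' vs B='11': no prefix
  H='010' vs C='00': no prefix
  H='010' vs D='011': no prefix
  H='010' vs A='10': no prefix
  H='010' vs B='11': no prefix
  D='011' vs C='00': no prefix
  D='011' vs H='010': no prefix
  D='011' vs A='10': no prefix
  D='011' vs B='11': no prefix
  A='10' vs C='00': no prefix
  A='10' vs H='010': no prefix
  A='10' vs D='011': no prefix
  A='10' vs B='11': no prefix
  B='11' vs C='00': no prefix
  B='11' vs H='010': no prefix
  B='11' vs D='011': no prefix
  B='11' vs A='10': no prefix
No violation found over all pairs.

YES -- this is a valid prefix code. No codeword is a prefix of any other codeword.


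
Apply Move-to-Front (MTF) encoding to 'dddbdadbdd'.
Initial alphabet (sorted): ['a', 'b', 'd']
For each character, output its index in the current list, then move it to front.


MTF encoding:
'd': index 2 in ['a', 'b', 'd'] -> ['d', 'a', 'b']
'd': index 0 in ['d', 'a', 'b'] -> ['d', 'a', 'b']
'd': index 0 in ['d', 'a', 'b'] -> ['d', 'a', 'b']
'b': index 2 in ['d', 'a', 'b'] -> ['b', 'd', 'a']
'd': index 1 in ['b', 'd', 'a'] -> ['d', 'b', 'a']
'a': index 2 in ['d', 'b', 'a'] -> ['a', 'd', 'b']
'd': index 1 in ['a', 'd', 'b'] -> ['d', 'a', 'b']
'b': index 2 in ['d', 'a', 'b'] -> ['b', 'd', 'a']
'd': index 1 in ['b', 'd', 'a'] -> ['d', 'b', 'a']
'd': index 0 in ['d', 'b', 'a'] -> ['d', 'b', 'a']


Output: [2, 0, 0, 2, 1, 2, 1, 2, 1, 0]


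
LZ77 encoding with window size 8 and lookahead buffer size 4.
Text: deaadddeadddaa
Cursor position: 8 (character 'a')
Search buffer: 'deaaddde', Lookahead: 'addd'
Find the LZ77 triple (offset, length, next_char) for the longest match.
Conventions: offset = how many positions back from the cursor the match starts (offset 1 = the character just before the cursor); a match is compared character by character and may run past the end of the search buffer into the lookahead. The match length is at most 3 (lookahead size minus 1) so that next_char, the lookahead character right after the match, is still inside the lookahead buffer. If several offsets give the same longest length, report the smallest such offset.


Try each offset into the search buffer:
  offset=1 (pos 7, char 'e'): match length 0
  offset=2 (pos 6, char 'd'): match length 0
  offset=3 (pos 5, char 'd'): match length 0
  offset=4 (pos 4, char 'd'): match length 0
  offset=5 (pos 3, char 'a'): match length 3
  offset=6 (pos 2, char 'a'): match length 1
  offset=7 (pos 1, char 'e'): match length 0
  offset=8 (pos 0, char 'd'): match length 0
Longest match has length 3 at offset 5.
next_char = character at position 8 + 3 = 11 -> 'd'

Best match: offset=5, length=3 (matching 'add' starting at position 3)
LZ77 triple: (5, 3, 'd')


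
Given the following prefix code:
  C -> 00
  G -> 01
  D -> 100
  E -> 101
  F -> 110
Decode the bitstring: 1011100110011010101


Decoding step by step:
Bits 101 -> E
Bits 110 -> F
Bits 01 -> G
Bits 100 -> D
Bits 110 -> F
Bits 101 -> E
Bits 01 -> G


Decoded message: EFGDFEG


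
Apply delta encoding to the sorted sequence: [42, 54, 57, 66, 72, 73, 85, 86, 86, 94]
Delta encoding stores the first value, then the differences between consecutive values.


First value: 42
Deltas:
  54 - 42 = 12
  57 - 54 = 3
  66 - 57 = 9
  72 - 66 = 6
  73 - 72 = 1
  85 - 73 = 12
  86 - 85 = 1
  86 - 86 = 0
  94 - 86 = 8


Delta encoded: [42, 12, 3, 9, 6, 1, 12, 1, 0, 8]


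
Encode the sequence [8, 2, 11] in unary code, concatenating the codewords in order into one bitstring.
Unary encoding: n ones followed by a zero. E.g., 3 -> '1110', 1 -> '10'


Encode each number as n ones followed by a terminating 0:
  8 -> 111111110 (9 bits)
  2 -> 110 (3 bits)
  11 -> 111111111110 (12 bits)
Total length = 9 + 3 + 12 = 24 bits.

Unary([8, 2, 11]) = 111111110110111111111110 (24 bits)


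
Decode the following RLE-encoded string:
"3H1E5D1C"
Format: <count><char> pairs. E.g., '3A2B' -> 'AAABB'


Expanding each <count><char> pair:
  3H -> 'HHH'
  1E -> 'E'
  5D -> 'DDDDD'
  1C -> 'C'

Decoded = HHHEDDDDDC


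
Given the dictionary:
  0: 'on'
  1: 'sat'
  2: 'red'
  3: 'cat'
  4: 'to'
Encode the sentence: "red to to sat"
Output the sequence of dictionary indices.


Look up each word in the dictionary:
  'red' -> 2
  'to' -> 4
  'to' -> 4
  'sat' -> 1

Encoded: [2, 4, 4, 1]


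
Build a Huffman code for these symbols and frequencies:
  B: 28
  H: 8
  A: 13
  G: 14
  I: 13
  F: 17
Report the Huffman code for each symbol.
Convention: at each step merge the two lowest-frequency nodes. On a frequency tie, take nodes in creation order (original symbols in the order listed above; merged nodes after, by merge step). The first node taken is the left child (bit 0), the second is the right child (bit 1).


Huffman tree construction:
Step 1: Merge H(8) + A(13) = 21
Step 2: Merge I(13) + G(14) = 27
Step 3: Merge F(17) + (H+A)(21) = 38
Step 4: Merge (I+G)(27) + B(28) = 55
Step 5: Merge (F+(H+A))(38) + ((I+G)+B)(55) = 93
Read each symbol's code off the tree from the root (left child = 0, right child = 1).

Codes:
  B: 11 (length 2)
  H: 010 (length 3)
  A: 011 (length 3)
  G: 101 (length 3)
  I: 100 (length 3)
  F: 00 (length 2)
Average code length: 234/93 = 2.5161 bits/symbol


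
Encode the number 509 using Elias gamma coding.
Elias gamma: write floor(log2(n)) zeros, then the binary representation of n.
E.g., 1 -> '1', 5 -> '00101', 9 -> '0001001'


num_bits = floor(log2(509)) + 1 = 9
leading_zeros = num_bits - 1 = 8
binary(509) = 111111101

Elias gamma(509) = '00000000' + '111111101' = 00000000111111101 (17 bits)


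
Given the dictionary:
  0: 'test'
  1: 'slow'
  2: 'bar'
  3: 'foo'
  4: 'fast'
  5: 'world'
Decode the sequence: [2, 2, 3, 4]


Look up each index in the dictionary:
  2 -> 'bar'
  2 -> 'bar'
  3 -> 'foo'
  4 -> 'fast'

Decoded: "bar bar foo fast"


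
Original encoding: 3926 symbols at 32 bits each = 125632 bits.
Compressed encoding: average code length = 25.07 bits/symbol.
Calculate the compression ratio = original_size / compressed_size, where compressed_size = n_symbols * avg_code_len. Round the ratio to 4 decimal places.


original_size = n_symbols * orig_bits = 3926 * 32 = 125632 bits
compressed_size = n_symbols * avg_code_len = 3926 * 25.07 = 98424.82 bits
ratio = original_size / compressed_size = 125632 / 98424.82 = 1.2764

Compression ratio = 1.2764


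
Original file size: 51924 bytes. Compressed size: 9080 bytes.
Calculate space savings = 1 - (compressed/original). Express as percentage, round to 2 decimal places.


ratio = compressed/original = 9080/51924 = 0.174871
savings = 1 - ratio = 1 - 0.174871 = 0.825129
as a percentage: 0.825129 * 100 = 82.51%

Space savings = 1 - 9080/51924 = 82.51%


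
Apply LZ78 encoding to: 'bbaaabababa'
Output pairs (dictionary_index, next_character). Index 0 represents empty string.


LZ78 encoding steps:
Dictionary: {0: ''}
Step 1: w='' (idx 0), next='b' -> output (0, 'b'), add 'b' as idx 1
Step 2: w='b' (idx 1), next='a' -> output (1, 'a'), add 'ba' as idx 2
Step 3: w='' (idx 0), next='a' -> output (0, 'a'), add 'a' as idx 3
Step 4: w='a' (idx 3), next='b' -> output (3, 'b'), add 'ab' as idx 4
Step 5: w='ab' (idx 4), next='a' -> output (4, 'a'), add 'aba' as idx 5
Step 6: w='ba' (idx 2), end of input -> output (2, '')


Encoded: [(0, 'b'), (1, 'a'), (0, 'a'), (3, 'b'), (4, 'a'), (2, '')]


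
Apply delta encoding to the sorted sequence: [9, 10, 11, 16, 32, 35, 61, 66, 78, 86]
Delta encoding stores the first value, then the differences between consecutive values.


First value: 9
Deltas:
  10 - 9 = 1
  11 - 10 = 1
  16 - 11 = 5
  32 - 16 = 16
  35 - 32 = 3
  61 - 35 = 26
  66 - 61 = 5
  78 - 66 = 12
  86 - 78 = 8


Delta encoded: [9, 1, 1, 5, 16, 3, 26, 5, 12, 8]


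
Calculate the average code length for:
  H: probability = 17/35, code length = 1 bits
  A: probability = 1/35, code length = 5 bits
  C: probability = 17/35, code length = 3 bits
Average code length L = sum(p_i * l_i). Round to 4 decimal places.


Weighted contributions p_i * l_i:
  H: (17/35) * 1 = 17/35
  A: (1/35) * 5 = 5/35
  C: (17/35) * 3 = 51/35
Sum = (17 + 5 + 51)/35 = 73/35

L = 73/35 = 2.0857 bits/symbol


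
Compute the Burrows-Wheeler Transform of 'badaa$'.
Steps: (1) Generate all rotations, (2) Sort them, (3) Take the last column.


Rotations (sorted):
  0: $badaa -> last char: a
  1: a$bada -> last char: a
  2: aa$bad -> last char: d
  3: adaa$b -> last char: b
  4: badaa$ -> last char: $
  5: daa$ba -> last char: a


BWT = aadb$a


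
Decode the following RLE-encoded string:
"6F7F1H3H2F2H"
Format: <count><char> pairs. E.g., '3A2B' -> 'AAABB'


Expanding each <count><char> pair:
  6F -> 'FFFFFF'
  7F -> 'FFFFFFF'
  1H -> 'H'
  3H -> 'HHH'
  2F -> 'FF'
  2H -> 'HH'

Decoded = FFFFFFFFFFFFFHHHHFFHH


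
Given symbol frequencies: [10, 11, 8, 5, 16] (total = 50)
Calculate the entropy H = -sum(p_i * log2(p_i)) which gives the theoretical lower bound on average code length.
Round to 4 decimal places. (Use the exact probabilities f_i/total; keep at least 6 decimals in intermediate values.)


Per-symbol terms -p_i * log2(p_i) with p_i = f_i/50:
  p = 10/50 = 0.200000: log2(p) = -2.321928, -p*log2(p) = 0.464386
  p = 11/50 = 0.220000: log2(p) = -2.184425, -p*log2(p) = 0.480573
  p = 8/50 = 0.160000: log2(p) = -2.643856, -p*log2(p) = 0.423017
  p = 5/50 = 0.100000: log2(p) = -3.321928, -p*log2(p) = 0.332193
  p = 16/50 = 0.320000: log2(p) = -1.643856, -p*log2(p) = 0.526034
H = 0.464386 + 0.480573 + 0.423017 + 0.332193 + 0.526034 = 2.226203

H = 2.2262 bits/symbol


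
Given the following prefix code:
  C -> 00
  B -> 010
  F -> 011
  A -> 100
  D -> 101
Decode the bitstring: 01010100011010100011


Decoding step by step:
Bits 010 -> B
Bits 101 -> D
Bits 00 -> C
Bits 011 -> F
Bits 010 -> B
Bits 100 -> A
Bits 011 -> F


Decoded message: BDCFBAF


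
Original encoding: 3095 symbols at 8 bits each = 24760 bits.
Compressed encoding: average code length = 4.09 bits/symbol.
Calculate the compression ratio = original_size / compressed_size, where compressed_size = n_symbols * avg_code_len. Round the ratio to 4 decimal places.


original_size = n_symbols * orig_bits = 3095 * 8 = 24760 bits
compressed_size = n_symbols * avg_code_len = 3095 * 4.09 = 12658.55 bits
ratio = original_size / compressed_size = 24760 / 12658.55 = 1.956

Compression ratio = 1.956


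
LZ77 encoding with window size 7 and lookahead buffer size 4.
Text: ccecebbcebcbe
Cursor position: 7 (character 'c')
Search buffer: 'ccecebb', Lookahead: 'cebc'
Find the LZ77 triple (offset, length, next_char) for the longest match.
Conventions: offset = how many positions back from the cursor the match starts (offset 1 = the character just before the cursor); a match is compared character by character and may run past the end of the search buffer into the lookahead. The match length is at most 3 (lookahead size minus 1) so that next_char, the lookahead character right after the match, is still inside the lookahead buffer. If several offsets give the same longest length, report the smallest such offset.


Try each offset into the search buffer:
  offset=1 (pos 6, char 'b'): match length 0
  offset=2 (pos 5, char 'b'): match length 0
  offset=3 (pos 4, char 'e'): match length 0
  offset=4 (pos 3, char 'c'): match length 3
  offset=5 (pos 2, char 'e'): match length 0
  offset=6 (pos 1, char 'c'): match length 2
  offset=7 (pos 0, char 'c'): match length 1
Longest match has length 3 at offset 4.
next_char = character at position 7 + 3 = 10 -> 'c'

Best match: offset=4, length=3 (matching 'ceb' starting at position 3)
LZ77 triple: (4, 3, 'c')


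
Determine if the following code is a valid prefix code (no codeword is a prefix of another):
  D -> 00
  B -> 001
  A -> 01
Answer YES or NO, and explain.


Checking each pair (does one codeword prefix another?):
  D='00' vs B='001': prefix -- VIOLATION

NO -- this is NOT a valid prefix code. D (00) is a prefix of B (001).


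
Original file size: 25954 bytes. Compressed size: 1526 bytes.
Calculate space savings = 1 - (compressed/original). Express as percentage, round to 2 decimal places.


ratio = compressed/original = 1526/25954 = 0.058796
savings = 1 - ratio = 1 - 0.058796 = 0.941204
as a percentage: 0.941204 * 100 = 94.12%

Space savings = 1 - 1526/25954 = 94.12%


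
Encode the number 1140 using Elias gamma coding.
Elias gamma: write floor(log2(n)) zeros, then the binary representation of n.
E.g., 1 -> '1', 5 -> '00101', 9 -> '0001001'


num_bits = floor(log2(1140)) + 1 = 11
leading_zeros = num_bits - 1 = 10
binary(1140) = 10001110100

Elias gamma(1140) = '0000000000' + '10001110100' = 000000000010001110100 (21 bits)


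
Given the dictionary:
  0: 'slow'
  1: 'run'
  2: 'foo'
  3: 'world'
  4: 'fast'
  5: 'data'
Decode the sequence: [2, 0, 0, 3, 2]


Look up each index in the dictionary:
  2 -> 'foo'
  0 -> 'slow'
  0 -> 'slow'
  3 -> 'world'
  2 -> 'foo'

Decoded: "foo slow slow world foo"


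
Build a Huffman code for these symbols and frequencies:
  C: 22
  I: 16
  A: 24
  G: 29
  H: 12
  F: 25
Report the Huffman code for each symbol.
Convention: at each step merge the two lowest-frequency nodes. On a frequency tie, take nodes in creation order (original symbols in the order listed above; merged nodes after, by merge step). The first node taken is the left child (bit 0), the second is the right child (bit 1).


Huffman tree construction:
Step 1: Merge H(12) + I(16) = 28
Step 2: Merge C(22) + A(24) = 46
Step 3: Merge F(25) + (H+I)(28) = 53
Step 4: Merge G(29) + (C+A)(46) = 75
Step 5: Merge (F+(H+I))(53) + (G+(C+A))(75) = 128
Read each symbol's code off the tree from the root (left child = 0, right child = 1).

Codes:
  C: 110 (length 3)
  I: 011 (length 3)
  A: 111 (length 3)
  G: 10 (length 2)
  H: 010 (length 3)
  F: 00 (length 2)
Average code length: 330/128 = 2.5781 bits/symbol


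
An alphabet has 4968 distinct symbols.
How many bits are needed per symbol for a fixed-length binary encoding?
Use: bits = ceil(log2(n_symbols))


log2(4968) = 12.2784
Bracket: 2^12 = 4096 < 4968 <= 2^13 = 8192
So ceil(log2(4968)) = 13

bits = ceil(log2(4968)) = ceil(12.2784) = 13 bits


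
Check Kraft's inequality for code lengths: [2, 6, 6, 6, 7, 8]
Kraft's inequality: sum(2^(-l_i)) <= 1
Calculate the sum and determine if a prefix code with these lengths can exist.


Sum = 2^(-2) + 2^(-6) + 2^(-6) + 2^(-6) + 2^(-7) + 2^(-8)
    = 0.25 + 0.015625 + 0.015625 + 0.015625 + 0.0078125 + 0.00390625
    = 79/256 = 0.30859375
Since 0.30859375 <= 1, Kraft's inequality IS satisfied.
A prefix code with these lengths CAN exist.

Kraft sum = 0.30859375. Satisfied.


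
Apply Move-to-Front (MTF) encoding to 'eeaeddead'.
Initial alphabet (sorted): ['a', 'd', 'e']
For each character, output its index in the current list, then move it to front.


MTF encoding:
'e': index 2 in ['a', 'd', 'e'] -> ['e', 'a', 'd']
'e': index 0 in ['e', 'a', 'd'] -> ['e', 'a', 'd']
'a': index 1 in ['e', 'a', 'd'] -> ['a', 'e', 'd']
'e': index 1 in ['a', 'e', 'd'] -> ['e', 'a', 'd']
'd': index 2 in ['e', 'a', 'd'] -> ['d', 'e', 'a']
'd': index 0 in ['d', 'e', 'a'] -> ['d', 'e', 'a']
'e': index 1 in ['d', 'e', 'a'] -> ['e', 'd', 'a']
'a': index 2 in ['e', 'd', 'a'] -> ['a', 'e', 'd']
'd': index 2 in ['a', 'e', 'd'] -> ['d', 'a', 'e']


Output: [2, 0, 1, 1, 2, 0, 1, 2, 2]


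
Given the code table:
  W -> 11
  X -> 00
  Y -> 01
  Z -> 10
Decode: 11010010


Decoding:
11 -> W
01 -> Y
00 -> X
10 -> Z


Result: WYXZ


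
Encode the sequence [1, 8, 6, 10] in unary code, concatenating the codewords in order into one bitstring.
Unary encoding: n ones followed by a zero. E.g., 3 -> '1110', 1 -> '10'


Encode each number as n ones followed by a terminating 0:
  1 -> 10 (2 bits)
  8 -> 111111110 (9 bits)
  6 -> 1111110 (7 bits)
  10 -> 11111111110 (11 bits)
Total length = 2 + 9 + 7 + 11 = 29 bits.

Unary([1, 8, 6, 10]) = 10111111110111111011111111110 (29 bits)


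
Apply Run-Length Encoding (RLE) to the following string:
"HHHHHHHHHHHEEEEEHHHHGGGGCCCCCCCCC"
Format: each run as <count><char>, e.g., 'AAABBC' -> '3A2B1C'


Scanning runs left to right:
  i=0: run of 'H' x 11 -> '11H'
  i=11: run of 'E' x 5 -> '5E'
  i=16: run of 'H' x 4 -> '4H'
  i=20: run of 'G' x 4 -> '4G'
  i=24: run of 'C' x 9 -> '9C'

RLE = 11H5E4H4G9C


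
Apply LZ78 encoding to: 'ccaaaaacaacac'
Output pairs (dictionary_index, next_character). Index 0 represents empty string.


LZ78 encoding steps:
Dictionary: {0: ''}
Step 1: w='' (idx 0), next='c' -> output (0, 'c'), add 'c' as idx 1
Step 2: w='c' (idx 1), next='a' -> output (1, 'a'), add 'ca' as idx 2
Step 3: w='' (idx 0), next='a' -> output (0, 'a'), add 'a' as idx 3
Step 4: w='a' (idx 3), next='a' -> output (3, 'a'), add 'aa' as idx 4
Step 5: w='a' (idx 3), next='c' -> output (3, 'c'), add 'ac' as idx 5
Step 6: w='aa' (idx 4), next='c' -> output (4, 'c'), add 'aac' as idx 6
Step 7: w='ac' (idx 5), end of input -> output (5, '')


Encoded: [(0, 'c'), (1, 'a'), (0, 'a'), (3, 'a'), (3, 'c'), (4, 'c'), (5, '')]


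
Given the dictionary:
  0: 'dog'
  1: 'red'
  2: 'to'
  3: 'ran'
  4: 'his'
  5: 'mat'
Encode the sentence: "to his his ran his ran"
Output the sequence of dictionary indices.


Look up each word in the dictionary:
  'to' -> 2
  'his' -> 4
  'his' -> 4
  'ran' -> 3
  'his' -> 4
  'ran' -> 3

Encoded: [2, 4, 4, 3, 4, 3]


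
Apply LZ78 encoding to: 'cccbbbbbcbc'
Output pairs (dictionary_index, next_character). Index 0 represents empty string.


LZ78 encoding steps:
Dictionary: {0: ''}
Step 1: w='' (idx 0), next='c' -> output (0, 'c'), add 'c' as idx 1
Step 2: w='c' (idx 1), next='c' -> output (1, 'c'), add 'cc' as idx 2
Step 3: w='' (idx 0), next='b' -> output (0, 'b'), add 'b' as idx 3
Step 4: w='b' (idx 3), next='b' -> output (3, 'b'), add 'bb' as idx 4
Step 5: w='bb' (idx 4), next='c' -> output (4, 'c'), add 'bbc' as idx 5
Step 6: w='b' (idx 3), next='c' -> output (3, 'c'), add 'bc' as idx 6


Encoded: [(0, 'c'), (1, 'c'), (0, 'b'), (3, 'b'), (4, 'c'), (3, 'c')]


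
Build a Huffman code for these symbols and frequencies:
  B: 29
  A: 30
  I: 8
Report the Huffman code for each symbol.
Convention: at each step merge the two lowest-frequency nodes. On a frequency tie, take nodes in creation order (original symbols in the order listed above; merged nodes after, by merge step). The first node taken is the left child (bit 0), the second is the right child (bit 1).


Huffman tree construction:
Step 1: Merge I(8) + B(29) = 37
Step 2: Merge A(30) + (I+B)(37) = 67
Read each symbol's code off the tree from the root (left child = 0, right child = 1).

Codes:
  B: 11 (length 2)
  A: 0 (length 1)
  I: 10 (length 2)
Average code length: 104/67 = 1.5522 bits/symbol


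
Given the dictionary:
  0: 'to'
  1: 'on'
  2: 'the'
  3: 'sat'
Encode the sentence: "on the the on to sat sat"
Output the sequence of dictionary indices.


Look up each word in the dictionary:
  'on' -> 1
  'the' -> 2
  'the' -> 2
  'on' -> 1
  'to' -> 0
  'sat' -> 3
  'sat' -> 3

Encoded: [1, 2, 2, 1, 0, 3, 3]


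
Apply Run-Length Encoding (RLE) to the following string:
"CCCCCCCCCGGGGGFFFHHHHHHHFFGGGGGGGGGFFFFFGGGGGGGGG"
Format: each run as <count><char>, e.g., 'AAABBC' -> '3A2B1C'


Scanning runs left to right:
  i=0: run of 'C' x 9 -> '9C'
  i=9: run of 'G' x 5 -> '5G'
  i=14: run of 'F' x 3 -> '3F'
  i=17: run of 'H' x 7 -> '7H'
  i=24: run of 'F' x 2 -> '2F'
  i=26: run of 'G' x 9 -> '9G'
  i=35: run of 'F' x 5 -> '5F'
  i=40: run of 'G' x 9 -> '9G'

RLE = 9C5G3F7H2F9G5F9G


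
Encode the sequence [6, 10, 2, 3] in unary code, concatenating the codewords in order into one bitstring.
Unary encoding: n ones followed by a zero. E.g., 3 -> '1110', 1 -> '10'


Encode each number as n ones followed by a terminating 0:
  6 -> 1111110 (7 bits)
  10 -> 11111111110 (11 bits)
  2 -> 110 (3 bits)
  3 -> 1110 (4 bits)
Total length = 7 + 11 + 3 + 4 = 25 bits.

Unary([6, 10, 2, 3]) = 1111110111111111101101110 (25 bits)


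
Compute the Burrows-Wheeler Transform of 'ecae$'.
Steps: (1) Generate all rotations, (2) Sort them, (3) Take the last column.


Rotations (sorted):
  0: $ecae -> last char: e
  1: ae$ec -> last char: c
  2: cae$e -> last char: e
  3: e$eca -> last char: a
  4: ecae$ -> last char: $


BWT = ecea$


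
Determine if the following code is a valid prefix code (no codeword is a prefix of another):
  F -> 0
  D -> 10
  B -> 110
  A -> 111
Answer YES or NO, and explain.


Checking each pair (does one codeword prefix another?):
  F='0' vs D='10': no prefix
  F='0' vs B='110': no prefix
  F='0' vs A='111': no prefix
  D='10' vs F='0': no prefix
  D='10' vs B='110': no prefix
  D='10' vs A='111': no prefix
  B='110' vs F='0': no prefix
  B='110' vs D='10': no prefix
  B='110' vs A='111': no prefix
  A='111' vs F='0': no prefix
  A='111' vs D='10': no prefix
  A='111' vs B='110': no prefix
No violation found over all pairs.

YES -- this is a valid prefix code. No codeword is a prefix of any other codeword.


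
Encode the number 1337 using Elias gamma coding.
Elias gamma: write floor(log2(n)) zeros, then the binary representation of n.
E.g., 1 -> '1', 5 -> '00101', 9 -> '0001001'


num_bits = floor(log2(1337)) + 1 = 11
leading_zeros = num_bits - 1 = 10
binary(1337) = 10100111001

Elias gamma(1337) = '0000000000' + '10100111001' = 000000000010100111001 (21 bits)


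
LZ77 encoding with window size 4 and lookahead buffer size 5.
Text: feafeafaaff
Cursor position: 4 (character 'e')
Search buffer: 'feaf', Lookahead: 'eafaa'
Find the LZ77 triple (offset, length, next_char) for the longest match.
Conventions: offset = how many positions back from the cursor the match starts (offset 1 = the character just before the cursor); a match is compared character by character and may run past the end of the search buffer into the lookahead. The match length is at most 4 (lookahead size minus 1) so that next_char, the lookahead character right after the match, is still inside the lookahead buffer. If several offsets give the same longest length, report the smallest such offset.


Try each offset into the search buffer:
  offset=1 (pos 3, char 'f'): match length 0
  offset=2 (pos 2, char 'a'): match length 0
  offset=3 (pos 1, char 'e'): match length 3
  offset=4 (pos 0, char 'f'): match length 0
Longest match has length 3 at offset 3.
next_char = character at position 4 + 3 = 7 -> 'a'

Best match: offset=3, length=3 (matching 'eaf' starting at position 1)
LZ77 triple: (3, 3, 'a')


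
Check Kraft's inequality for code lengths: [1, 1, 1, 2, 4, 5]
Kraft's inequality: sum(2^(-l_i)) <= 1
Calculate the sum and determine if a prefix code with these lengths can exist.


Sum = 2^(-1) + 2^(-1) + 2^(-1) + 2^(-2) + 2^(-4) + 2^(-5)
    = 0.5 + 0.5 + 0.5 + 0.25 + 0.0625 + 0.03125
    = 59/32 = 1.84375
Since 1.84375 > 1, Kraft's inequality is NOT satisfied.
A prefix code with these lengths CANNOT exist.

Kraft sum = 1.84375. Not satisfied.


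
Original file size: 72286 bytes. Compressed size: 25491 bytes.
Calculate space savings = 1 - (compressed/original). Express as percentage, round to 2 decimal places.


ratio = compressed/original = 25491/72286 = 0.352641
savings = 1 - ratio = 1 - 0.352641 = 0.647359
as a percentage: 0.647359 * 100 = 64.74%

Space savings = 1 - 25491/72286 = 64.74%


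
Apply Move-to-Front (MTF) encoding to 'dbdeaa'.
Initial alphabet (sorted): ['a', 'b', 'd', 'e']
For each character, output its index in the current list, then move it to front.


MTF encoding:
'd': index 2 in ['a', 'b', 'd', 'e'] -> ['d', 'a', 'b', 'e']
'b': index 2 in ['d', 'a', 'b', 'e'] -> ['b', 'd', 'a', 'e']
'd': index 1 in ['b', 'd', 'a', 'e'] -> ['d', 'b', 'a', 'e']
'e': index 3 in ['d', 'b', 'a', 'e'] -> ['e', 'd', 'b', 'a']
'a': index 3 in ['e', 'd', 'b', 'a'] -> ['a', 'e', 'd', 'b']
'a': index 0 in ['a', 'e', 'd', 'b'] -> ['a', 'e', 'd', 'b']


Output: [2, 2, 1, 3, 3, 0]


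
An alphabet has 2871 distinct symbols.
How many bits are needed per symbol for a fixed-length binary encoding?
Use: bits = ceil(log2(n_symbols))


log2(2871) = 11.4873
Bracket: 2^11 = 2048 < 2871 <= 2^12 = 4096
So ceil(log2(2871)) = 12

bits = ceil(log2(2871)) = ceil(11.4873) = 12 bits


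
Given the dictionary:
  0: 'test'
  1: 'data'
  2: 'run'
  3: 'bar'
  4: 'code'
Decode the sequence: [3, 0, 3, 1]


Look up each index in the dictionary:
  3 -> 'bar'
  0 -> 'test'
  3 -> 'bar'
  1 -> 'data'

Decoded: "bar test bar data"


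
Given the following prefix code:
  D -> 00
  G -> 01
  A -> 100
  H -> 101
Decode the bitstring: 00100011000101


Decoding step by step:
Bits 00 -> D
Bits 100 -> A
Bits 01 -> G
Bits 100 -> A
Bits 01 -> G
Bits 01 -> G


Decoded message: DAGAGG


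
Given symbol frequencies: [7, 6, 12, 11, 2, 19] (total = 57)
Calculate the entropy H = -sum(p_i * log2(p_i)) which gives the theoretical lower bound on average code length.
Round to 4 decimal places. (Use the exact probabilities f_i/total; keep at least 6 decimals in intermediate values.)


Per-symbol terms -p_i * log2(p_i) with p_i = f_i/57:
  p = 7/57 = 0.122807: log2(p) = -3.025535, -p*log2(p) = 0.371557
  p = 6/57 = 0.105263: log2(p) = -3.247928, -p*log2(p) = 0.341887
  p = 12/57 = 0.210526: log2(p) = -2.247928, -p*log2(p) = 0.473248
  p = 11/57 = 0.192982: log2(p) = -2.373458, -p*log2(p) = 0.458036
  p = 2/57 = 0.035088: log2(p) = -4.832890, -p*log2(p) = 0.169575
  p = 19/57 = 0.333333: log2(p) = -1.584963, -p*log2(p) = 0.528321
H = 0.371557 + 0.341887 + 0.473248 + 0.458036 + 0.169575 + 0.528321 = 2.342624

H = 2.3426 bits/symbol


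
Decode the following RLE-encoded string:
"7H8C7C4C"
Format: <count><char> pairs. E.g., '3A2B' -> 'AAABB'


Expanding each <count><char> pair:
  7H -> 'HHHHHHH'
  8C -> 'CCCCCCCC'
  7C -> 'CCCCCCC'
  4C -> 'CCCC'

Decoded = HHHHHHHCCCCCCCCCCCCCCCCCCC


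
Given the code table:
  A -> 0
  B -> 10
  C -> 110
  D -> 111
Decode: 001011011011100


Decoding:
0 -> A
0 -> A
10 -> B
110 -> C
110 -> C
111 -> D
0 -> A
0 -> A


Result: AABCCDAA


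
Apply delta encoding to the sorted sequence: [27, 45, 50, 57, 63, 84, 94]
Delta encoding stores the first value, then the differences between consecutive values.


First value: 27
Deltas:
  45 - 27 = 18
  50 - 45 = 5
  57 - 50 = 7
  63 - 57 = 6
  84 - 63 = 21
  94 - 84 = 10


Delta encoded: [27, 18, 5, 7, 6, 21, 10]


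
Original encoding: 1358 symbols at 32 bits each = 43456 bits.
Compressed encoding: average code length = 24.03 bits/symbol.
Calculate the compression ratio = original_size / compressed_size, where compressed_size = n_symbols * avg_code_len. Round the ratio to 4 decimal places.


original_size = n_symbols * orig_bits = 1358 * 32 = 43456 bits
compressed_size = n_symbols * avg_code_len = 1358 * 24.03 = 32632.74 bits
ratio = original_size / compressed_size = 43456 / 32632.74 = 1.3317

Compression ratio = 1.3317


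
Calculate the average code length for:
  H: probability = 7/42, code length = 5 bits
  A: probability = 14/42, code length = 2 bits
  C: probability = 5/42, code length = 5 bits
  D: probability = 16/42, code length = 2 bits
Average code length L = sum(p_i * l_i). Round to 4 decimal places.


Weighted contributions p_i * l_i:
  H: (7/42) * 5 = 35/42
  A: (14/42) * 2 = 28/42
  C: (5/42) * 5 = 25/42
  D: (16/42) * 2 = 32/42
Sum = (35 + 28 + 25 + 32)/42 = 120/42

L = 120/42 = 2.8571 bits/symbol


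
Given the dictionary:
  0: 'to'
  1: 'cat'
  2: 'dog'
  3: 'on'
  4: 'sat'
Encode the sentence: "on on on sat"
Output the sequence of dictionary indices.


Look up each word in the dictionary:
  'on' -> 3
  'on' -> 3
  'on' -> 3
  'sat' -> 4

Encoded: [3, 3, 3, 4]


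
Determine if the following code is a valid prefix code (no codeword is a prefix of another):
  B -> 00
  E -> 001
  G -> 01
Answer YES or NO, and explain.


Checking each pair (does one codeword prefix another?):
  B='00' vs E='001': prefix -- VIOLATION

NO -- this is NOT a valid prefix code. B (00) is a prefix of E (001).


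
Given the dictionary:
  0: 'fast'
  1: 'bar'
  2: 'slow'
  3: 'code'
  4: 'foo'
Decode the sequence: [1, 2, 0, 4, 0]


Look up each index in the dictionary:
  1 -> 'bar'
  2 -> 'slow'
  0 -> 'fast'
  4 -> 'foo'
  0 -> 'fast'

Decoded: "bar slow fast foo fast"


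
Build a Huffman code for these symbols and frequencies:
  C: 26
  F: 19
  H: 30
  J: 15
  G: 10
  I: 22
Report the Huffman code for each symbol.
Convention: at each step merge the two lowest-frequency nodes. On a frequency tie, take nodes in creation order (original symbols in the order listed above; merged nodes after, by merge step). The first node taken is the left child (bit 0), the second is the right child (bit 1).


Huffman tree construction:
Step 1: Merge G(10) + J(15) = 25
Step 2: Merge F(19) + I(22) = 41
Step 3: Merge (G+J)(25) + C(26) = 51
Step 4: Merge H(30) + (F+I)(41) = 71
Step 5: Merge ((G+J)+C)(51) + (H+(F+I))(71) = 122
Read each symbol's code off the tree from the root (left child = 0, right child = 1).

Codes:
  C: 01 (length 2)
  F: 110 (length 3)
  H: 10 (length 2)
  J: 001 (length 3)
  G: 000 (length 3)
  I: 111 (length 3)
Average code length: 310/122 = 2.5410 bits/symbol


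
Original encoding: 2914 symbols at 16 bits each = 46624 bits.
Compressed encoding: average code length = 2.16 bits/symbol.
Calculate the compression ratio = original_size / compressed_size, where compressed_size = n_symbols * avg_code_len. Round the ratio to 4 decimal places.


original_size = n_symbols * orig_bits = 2914 * 16 = 46624 bits
compressed_size = n_symbols * avg_code_len = 2914 * 2.16 = 6294.24 bits
ratio = original_size / compressed_size = 46624 / 6294.24 = 7.4074

Compression ratio = 7.4074


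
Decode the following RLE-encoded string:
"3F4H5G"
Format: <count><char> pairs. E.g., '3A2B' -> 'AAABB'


Expanding each <count><char> pair:
  3F -> 'FFF'
  4H -> 'HHHH'
  5G -> 'GGGGG'

Decoded = FFFHHHHGGGGG


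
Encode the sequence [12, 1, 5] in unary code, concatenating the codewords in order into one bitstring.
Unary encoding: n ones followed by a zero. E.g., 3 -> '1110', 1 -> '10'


Encode each number as n ones followed by a terminating 0:
  12 -> 1111111111110 (13 bits)
  1 -> 10 (2 bits)
  5 -> 111110 (6 bits)
Total length = 13 + 2 + 6 = 21 bits.

Unary([12, 1, 5]) = 111111111111010111110 (21 bits)


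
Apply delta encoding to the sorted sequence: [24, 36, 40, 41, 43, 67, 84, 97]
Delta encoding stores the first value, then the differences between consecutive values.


First value: 24
Deltas:
  36 - 24 = 12
  40 - 36 = 4
  41 - 40 = 1
  43 - 41 = 2
  67 - 43 = 24
  84 - 67 = 17
  97 - 84 = 13


Delta encoded: [24, 12, 4, 1, 2, 24, 17, 13]


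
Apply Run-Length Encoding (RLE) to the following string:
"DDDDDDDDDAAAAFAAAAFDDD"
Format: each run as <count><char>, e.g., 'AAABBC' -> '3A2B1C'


Scanning runs left to right:
  i=0: run of 'D' x 9 -> '9D'
  i=9: run of 'A' x 4 -> '4A'
  i=13: run of 'F' x 1 -> '1F'
  i=14: run of 'A' x 4 -> '4A'
  i=18: run of 'F' x 1 -> '1F'
  i=19: run of 'D' x 3 -> '3D'

RLE = 9D4A1F4A1F3D


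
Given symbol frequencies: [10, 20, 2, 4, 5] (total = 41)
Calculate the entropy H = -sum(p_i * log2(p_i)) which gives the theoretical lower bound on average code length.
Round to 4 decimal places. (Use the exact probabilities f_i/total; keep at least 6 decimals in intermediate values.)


Per-symbol terms -p_i * log2(p_i) with p_i = f_i/41:
  p = 10/41 = 0.243902: log2(p) = -2.035624, -p*log2(p) = 0.496494
  p = 20/41 = 0.487805: log2(p) = -1.035624, -p*log2(p) = 0.505182
  p = 2/41 = 0.048780: log2(p) = -4.357552, -p*log2(p) = 0.212564
  p = 4/41 = 0.097561: log2(p) = -3.357552, -p*log2(p) = 0.327566
  p = 5/41 = 0.121951: log2(p) = -3.035624, -p*log2(p) = 0.370198
H = 0.496494 + 0.505182 + 0.212564 + 0.327566 + 0.370198 = 1.912004

H = 1.912 bits/symbol


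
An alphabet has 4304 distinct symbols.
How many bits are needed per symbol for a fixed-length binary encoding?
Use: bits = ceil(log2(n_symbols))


log2(4304) = 12.0715
Bracket: 2^12 = 4096 < 4304 <= 2^13 = 8192
So ceil(log2(4304)) = 13

bits = ceil(log2(4304)) = ceil(12.0715) = 13 bits


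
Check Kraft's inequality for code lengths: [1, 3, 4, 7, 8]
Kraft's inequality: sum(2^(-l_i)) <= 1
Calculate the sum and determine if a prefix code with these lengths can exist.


Sum = 2^(-1) + 2^(-3) + 2^(-4) + 2^(-7) + 2^(-8)
    = 0.5 + 0.125 + 0.0625 + 0.0078125 + 0.00390625
    = 179/256 = 0.69921875
Since 0.69921875 <= 1, Kraft's inequality IS satisfied.
A prefix code with these lengths CAN exist.

Kraft sum = 0.69921875. Satisfied.


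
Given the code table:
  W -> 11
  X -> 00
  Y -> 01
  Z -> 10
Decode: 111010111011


Decoding:
11 -> W
10 -> Z
10 -> Z
11 -> W
10 -> Z
11 -> W


Result: WZZWZW


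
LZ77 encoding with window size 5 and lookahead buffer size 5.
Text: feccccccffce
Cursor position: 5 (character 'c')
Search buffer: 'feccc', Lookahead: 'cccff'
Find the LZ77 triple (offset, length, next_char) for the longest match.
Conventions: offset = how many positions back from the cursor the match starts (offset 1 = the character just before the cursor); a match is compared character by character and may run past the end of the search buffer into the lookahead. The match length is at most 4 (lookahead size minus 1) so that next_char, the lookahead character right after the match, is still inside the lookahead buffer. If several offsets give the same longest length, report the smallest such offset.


Try each offset into the search buffer:
  offset=1 (pos 4, char 'c'): match length 3
  offset=2 (pos 3, char 'c'): match length 3
  offset=3 (pos 2, char 'c'): match length 3
  offset=4 (pos 1, char 'e'): match length 0
  offset=5 (pos 0, char 'f'): match length 0
Longest match has length 3, found at offsets 1, 2, 3; take the smallest, offset 1.
next_char = character at position 5 + 3 = 8 -> 'f'

Best match: offset=1, length=3 (matching 'ccc' starting at position 4)
LZ77 triple: (1, 3, 'f')


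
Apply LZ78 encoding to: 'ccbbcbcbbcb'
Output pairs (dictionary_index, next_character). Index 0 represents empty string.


LZ78 encoding steps:
Dictionary: {0: ''}
Step 1: w='' (idx 0), next='c' -> output (0, 'c'), add 'c' as idx 1
Step 2: w='c' (idx 1), next='b' -> output (1, 'b'), add 'cb' as idx 2
Step 3: w='' (idx 0), next='b' -> output (0, 'b'), add 'b' as idx 3
Step 4: w='cb' (idx 2), next='c' -> output (2, 'c'), add 'cbc' as idx 4
Step 5: w='b' (idx 3), next='b' -> output (3, 'b'), add 'bb' as idx 5
Step 6: w='cb' (idx 2), end of input -> output (2, '')


Encoded: [(0, 'c'), (1, 'b'), (0, 'b'), (2, 'c'), (3, 'b'), (2, '')]


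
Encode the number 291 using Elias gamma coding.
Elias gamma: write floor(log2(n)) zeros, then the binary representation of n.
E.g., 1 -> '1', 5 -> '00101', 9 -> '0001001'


num_bits = floor(log2(291)) + 1 = 9
leading_zeros = num_bits - 1 = 8
binary(291) = 100100011

Elias gamma(291) = '00000000' + '100100011' = 00000000100100011 (17 bits)


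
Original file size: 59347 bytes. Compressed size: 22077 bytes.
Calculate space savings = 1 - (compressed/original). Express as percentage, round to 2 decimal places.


ratio = compressed/original = 22077/59347 = 0.371999
savings = 1 - ratio = 1 - 0.371999 = 0.628001
as a percentage: 0.628001 * 100 = 62.8%

Space savings = 1 - 22077/59347 = 62.8%


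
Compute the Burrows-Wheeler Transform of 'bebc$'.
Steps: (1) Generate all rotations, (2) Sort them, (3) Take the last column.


Rotations (sorted):
  0: $bebc -> last char: c
  1: bc$be -> last char: e
  2: bebc$ -> last char: $
  3: c$beb -> last char: b
  4: ebc$b -> last char: b


BWT = ce$bb


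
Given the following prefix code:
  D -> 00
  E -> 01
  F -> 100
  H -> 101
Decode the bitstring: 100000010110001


Decoding step by step:
Bits 100 -> F
Bits 00 -> D
Bits 00 -> D
Bits 101 -> H
Bits 100 -> F
Bits 01 -> E


Decoded message: FDDHFE


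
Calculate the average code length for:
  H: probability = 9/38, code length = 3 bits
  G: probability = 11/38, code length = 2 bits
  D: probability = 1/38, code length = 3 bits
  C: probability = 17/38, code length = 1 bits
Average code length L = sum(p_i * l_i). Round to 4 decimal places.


Weighted contributions p_i * l_i:
  H: (9/38) * 3 = 27/38
  G: (11/38) * 2 = 22/38
  D: (1/38) * 3 = 3/38
  C: (17/38) * 1 = 17/38
Sum = (27 + 22 + 3 + 17)/38 = 69/38

L = 69/38 = 1.8158 bits/symbol


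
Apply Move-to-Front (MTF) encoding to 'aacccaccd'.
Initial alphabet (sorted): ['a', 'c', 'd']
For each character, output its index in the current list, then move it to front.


MTF encoding:
'a': index 0 in ['a', 'c', 'd'] -> ['a', 'c', 'd']
'a': index 0 in ['a', 'c', 'd'] -> ['a', 'c', 'd']
'c': index 1 in ['a', 'c', 'd'] -> ['c', 'a', 'd']
'c': index 0 in ['c', 'a', 'd'] -> ['c', 'a', 'd']
'c': index 0 in ['c', 'a', 'd'] -> ['c', 'a', 'd']
'a': index 1 in ['c', 'a', 'd'] -> ['a', 'c', 'd']
'c': index 1 in ['a', 'c', 'd'] -> ['c', 'a', 'd']
'c': index 0 in ['c', 'a', 'd'] -> ['c', 'a', 'd']
'd': index 2 in ['c', 'a', 'd'] -> ['d', 'c', 'a']


Output: [0, 0, 1, 0, 0, 1, 1, 0, 2]


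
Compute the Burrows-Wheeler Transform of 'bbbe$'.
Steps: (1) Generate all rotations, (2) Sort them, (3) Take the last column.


Rotations (sorted):
  0: $bbbe -> last char: e
  1: bbbe$ -> last char: $
  2: bbe$b -> last char: b
  3: be$bb -> last char: b
  4: e$bbb -> last char: b


BWT = e$bbb
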